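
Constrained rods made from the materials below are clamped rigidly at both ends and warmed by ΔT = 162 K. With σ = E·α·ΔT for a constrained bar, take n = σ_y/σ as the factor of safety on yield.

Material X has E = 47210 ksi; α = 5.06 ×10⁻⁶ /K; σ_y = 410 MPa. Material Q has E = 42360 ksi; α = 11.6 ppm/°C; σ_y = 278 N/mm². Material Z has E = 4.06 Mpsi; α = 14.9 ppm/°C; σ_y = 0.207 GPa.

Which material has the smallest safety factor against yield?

material Q

In consistent units (E in GPa, α in ×10⁻⁶/K, σ_y in MPa):
  material X: E = 325.5, α = 5.06, σ_y = 410.0 → σ = 267 MPa, n = 1.54
  material Q: E = 292.1, α = 11.6, σ_y = 278.0 → σ = 549 MPa, n = 0.507
  material Z: E = 27.99, α = 14.9, σ_y = 207.0 → σ = 67.6 MPa, n = 3.06
The minimum is material Q at n = 0.507.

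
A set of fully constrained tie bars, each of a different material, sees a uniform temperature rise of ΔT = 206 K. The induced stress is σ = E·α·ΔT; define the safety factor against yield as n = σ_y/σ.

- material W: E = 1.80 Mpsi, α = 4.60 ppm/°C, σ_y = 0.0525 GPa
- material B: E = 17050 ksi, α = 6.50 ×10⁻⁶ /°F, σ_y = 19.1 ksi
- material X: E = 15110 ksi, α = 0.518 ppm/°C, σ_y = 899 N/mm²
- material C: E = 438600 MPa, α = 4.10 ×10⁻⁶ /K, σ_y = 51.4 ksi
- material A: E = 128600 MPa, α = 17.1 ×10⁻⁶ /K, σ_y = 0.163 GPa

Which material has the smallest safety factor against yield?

Per material, after unit conversion:
  material W: E = 12.41, α = 4.60, σ_y = 52.50 → σ = 11.8 MPa, n = 4.46
  material B: E = 117.6, α = 11.7, σ_y = 131.7 → σ = 283 MPa, n = 0.465
  material X: E = 104.2, α = 0.518, σ_y = 899.0 → σ = 11.1 MPa, n = 80.9
  material C: E = 438.6, α = 4.10, σ_y = 354.4 → σ = 370 MPa, n = 0.957
  material A: E = 128.6, α = 17.1, σ_y = 163.0 → σ = 453 MPa, n = 0.360
The minimum is material A at n = 0.360.

material A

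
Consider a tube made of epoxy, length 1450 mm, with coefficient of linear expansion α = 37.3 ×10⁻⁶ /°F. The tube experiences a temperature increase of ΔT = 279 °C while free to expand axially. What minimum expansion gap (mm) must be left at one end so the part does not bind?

Convert α: 37.3×10⁻⁶/°F × (9/5) = 67.1×10⁻⁶/K.
ΔL = α·L₀·ΔT = 67.1×10⁻⁶ × 1450 mm × 279.0 K = 27.2 mm.

27.2 mm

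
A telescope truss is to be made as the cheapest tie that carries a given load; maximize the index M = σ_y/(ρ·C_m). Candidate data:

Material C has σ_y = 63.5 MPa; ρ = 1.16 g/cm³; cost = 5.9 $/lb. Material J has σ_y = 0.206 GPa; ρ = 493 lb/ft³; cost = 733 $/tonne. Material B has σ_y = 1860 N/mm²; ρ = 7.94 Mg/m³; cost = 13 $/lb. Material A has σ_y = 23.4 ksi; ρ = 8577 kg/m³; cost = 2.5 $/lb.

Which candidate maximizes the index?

material J

After converting to SI:
  material C: σ_y = 63.50 MPa, ρ = 1160 kg/m³, cost = 13.01 $/kg
  material J: σ_y = 206.0 MPa, ρ = 7897 kg/m³, cost = 0.7330 $/kg
  material B: σ_y = 1860 MPa, ρ = 7940 kg/m³, cost = 28.66 $/kg
  material A: σ_y = 161.3 MPa, ρ = 8577 kg/m³, cost = 5.511 $/kg
  material J: M = 35.6 kN·m per $
  material B: M = 8.17 kN·m per $
  material C: M = 4.21 kN·m per $
  material A: M = 3.41 kN·m per $
The maximum is for material J.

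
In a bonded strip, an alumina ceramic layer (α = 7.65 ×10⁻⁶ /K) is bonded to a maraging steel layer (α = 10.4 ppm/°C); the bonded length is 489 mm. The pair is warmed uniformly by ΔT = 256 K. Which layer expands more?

α(alumina ceramic) = 7.65×10⁻⁶/K vs α(maraging steel) = 10.4×10⁻⁶/K.
Higher α expands more for the same ΔT: maraging steel.

maraging steel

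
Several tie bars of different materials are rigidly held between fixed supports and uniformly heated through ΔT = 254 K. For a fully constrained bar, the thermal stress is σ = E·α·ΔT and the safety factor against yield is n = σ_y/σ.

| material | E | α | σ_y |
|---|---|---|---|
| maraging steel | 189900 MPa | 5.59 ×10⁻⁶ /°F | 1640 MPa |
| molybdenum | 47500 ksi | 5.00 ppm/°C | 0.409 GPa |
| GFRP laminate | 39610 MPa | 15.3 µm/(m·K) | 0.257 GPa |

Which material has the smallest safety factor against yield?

In consistent units (E in GPa, α in ×10⁻⁶/K, σ_y in MPa):
  maraging steel: E = 189.9, α = 10.1, σ_y = 1640 → σ = 485 MPa, n = 3.38
  molybdenum: E = 327.5, α = 5.00, σ_y = 409.0 → σ = 416 MPa, n = 0.983
  GFRP laminate: E = 39.61, α = 15.3, σ_y = 257.0 → σ = 154 MPa, n = 1.67
The minimum is molybdenum at n = 0.983.

molybdenum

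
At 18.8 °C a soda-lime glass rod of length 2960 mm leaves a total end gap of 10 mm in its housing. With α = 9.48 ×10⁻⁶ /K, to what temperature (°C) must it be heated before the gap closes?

375 °C

α·L₀·ΔT = 10.0 mm ⇒ ΔT = 10.0 / (9.48×10⁻⁶ × 2960.0) = 356.4 K.
T = 18.8 + 356.4 = 375.2 °C.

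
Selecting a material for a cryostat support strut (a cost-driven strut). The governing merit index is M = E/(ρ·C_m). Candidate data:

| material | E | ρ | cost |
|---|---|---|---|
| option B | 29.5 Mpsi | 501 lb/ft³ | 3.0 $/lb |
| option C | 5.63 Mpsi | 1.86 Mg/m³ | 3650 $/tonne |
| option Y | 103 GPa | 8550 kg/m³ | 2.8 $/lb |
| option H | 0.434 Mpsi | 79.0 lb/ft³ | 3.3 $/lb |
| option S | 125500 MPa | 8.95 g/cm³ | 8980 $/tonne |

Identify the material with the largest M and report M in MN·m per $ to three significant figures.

option C, M = 5.72 MN·m per $

In SI units:
  option B: E = 203.4 GPa, ρ = 8025 kg/m³, cost = 6.614 $/kg
  option C: E = 38.82 GPa, ρ = 1860 kg/m³, cost = 3.650 $/kg
  option Y: E = 103.0 GPa, ρ = 8550 kg/m³, cost = 6.173 $/kg
  option H: E = 2.992 GPa, ρ = 1265 kg/m³, cost = 7.275 $/kg
  option S: E = 125.5 GPa, ρ = 8950 kg/m³, cost = 8.980 $/kg
  option C: M = 5.72 MN·m per $
  option B: M = 3.83 MN·m per $
  option Y: M = 1.95 MN·m per $
  option S: M = 1.56 MN·m per $
  option H: M = 0.325 MN·m per $
The maximum is for option C.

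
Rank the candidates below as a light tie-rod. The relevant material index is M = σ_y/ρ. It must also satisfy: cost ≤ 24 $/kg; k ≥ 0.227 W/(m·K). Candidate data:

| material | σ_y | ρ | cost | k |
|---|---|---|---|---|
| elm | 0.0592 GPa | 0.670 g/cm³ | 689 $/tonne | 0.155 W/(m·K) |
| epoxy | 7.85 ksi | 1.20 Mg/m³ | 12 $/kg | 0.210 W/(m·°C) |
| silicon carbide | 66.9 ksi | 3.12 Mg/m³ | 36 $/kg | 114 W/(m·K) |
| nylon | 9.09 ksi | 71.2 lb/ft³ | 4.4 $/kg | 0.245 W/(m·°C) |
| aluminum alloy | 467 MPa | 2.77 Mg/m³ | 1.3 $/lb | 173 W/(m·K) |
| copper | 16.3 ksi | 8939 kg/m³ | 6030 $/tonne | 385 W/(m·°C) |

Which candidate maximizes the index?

Screen on constraints: cost ≤ 24 $/kg; k ≥ 0.227 W/(m·K). Survivors: nylon, aluminum alloy, copper.
After converting to SI:
  nylon: σ_y = 62.67 MPa, ρ = 1141 kg/m³
  aluminum alloy: σ_y = 467.0 MPa, ρ = 2770 kg/m³
  copper: σ_y = 112.4 MPa, ρ = 8939 kg/m³
  aluminum alloy: M = 169 kN·m/kg
  nylon: M = 55.0 kN·m/kg
  copper: M = 12.6 kN·m/kg
Aluminum alloy has the largest M.

aluminum alloy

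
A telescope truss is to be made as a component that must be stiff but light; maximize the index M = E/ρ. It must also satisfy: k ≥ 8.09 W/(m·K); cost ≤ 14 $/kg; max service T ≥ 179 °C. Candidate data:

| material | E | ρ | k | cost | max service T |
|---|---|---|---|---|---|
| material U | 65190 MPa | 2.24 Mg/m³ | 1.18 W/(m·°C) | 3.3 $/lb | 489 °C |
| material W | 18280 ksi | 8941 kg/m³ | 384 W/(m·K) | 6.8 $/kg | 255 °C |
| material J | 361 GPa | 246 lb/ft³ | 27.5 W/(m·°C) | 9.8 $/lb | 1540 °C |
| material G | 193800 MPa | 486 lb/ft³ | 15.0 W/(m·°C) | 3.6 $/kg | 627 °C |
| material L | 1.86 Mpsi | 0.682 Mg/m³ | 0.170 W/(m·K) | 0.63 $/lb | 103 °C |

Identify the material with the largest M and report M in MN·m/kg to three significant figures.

material G, M = 24.9 MN·m/kg

Screen on constraints: k ≥ 8.09 W/(m·K); cost ≤ 14 $/kg; max service T ≥ 179 °C. Survivors: material W, material G.
In SI units:
  material W: E = 126.0 GPa, ρ = 8941 kg/m³
  material G: E = 193.8 GPa, ρ = 7785 kg/m³
  material G: M = 24.9 MN·m/kg
  material W: M = 14.1 MN·m/kg
Highest index: material G.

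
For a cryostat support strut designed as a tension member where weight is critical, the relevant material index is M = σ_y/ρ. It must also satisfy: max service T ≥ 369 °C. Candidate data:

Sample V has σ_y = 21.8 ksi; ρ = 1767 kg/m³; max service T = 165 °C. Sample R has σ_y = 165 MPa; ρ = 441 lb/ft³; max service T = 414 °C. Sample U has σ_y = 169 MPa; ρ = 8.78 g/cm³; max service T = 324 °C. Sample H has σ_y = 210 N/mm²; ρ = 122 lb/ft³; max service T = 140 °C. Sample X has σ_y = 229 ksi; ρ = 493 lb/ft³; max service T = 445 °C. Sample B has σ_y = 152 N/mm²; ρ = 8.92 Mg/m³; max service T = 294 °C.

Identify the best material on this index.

Screen on constraints: max service T ≥ 369 °C. Survivors: sample R, sample X.
In SI units:
  sample R: σ_y = 165.0 MPa, ρ = 7064 kg/m³
  sample X: σ_y = 1579 MPa, ρ = 7897 kg/m³
  sample X: M = 200 kN·m/kg
  sample R: M = 23.4 kN·m/kg
Sample X has the largest M.

sample X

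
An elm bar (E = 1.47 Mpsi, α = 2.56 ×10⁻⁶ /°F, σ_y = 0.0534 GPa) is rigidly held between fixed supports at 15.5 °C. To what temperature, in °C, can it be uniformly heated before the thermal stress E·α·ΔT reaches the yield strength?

E = 1.47 Mpsi = 10.14 GPa.
α = 2.56×10⁻⁶/°F × 9/5 = 4.61×10⁻⁶/K.
σ_y = 0.0534 GPa = 53.40 MPa.
E·α·ΔT = 53.40 MPa ⇒ ΔT = 53.40 / (10.14×10³ × 4.61×10⁻⁶) = 1143 K.
T = 15.5 + 1143 = 1159 °C.

1160 °C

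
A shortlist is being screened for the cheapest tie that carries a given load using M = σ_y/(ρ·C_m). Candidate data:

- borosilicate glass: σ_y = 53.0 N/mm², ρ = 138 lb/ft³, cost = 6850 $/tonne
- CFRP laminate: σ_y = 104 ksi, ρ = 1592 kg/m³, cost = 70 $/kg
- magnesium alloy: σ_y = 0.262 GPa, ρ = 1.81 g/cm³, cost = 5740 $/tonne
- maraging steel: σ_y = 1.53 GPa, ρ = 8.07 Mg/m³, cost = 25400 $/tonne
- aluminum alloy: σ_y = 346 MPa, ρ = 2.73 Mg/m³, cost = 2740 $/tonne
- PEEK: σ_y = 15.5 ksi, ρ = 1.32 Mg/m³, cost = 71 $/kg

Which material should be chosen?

aluminum alloy

Normalizing units and computing the index:
  borosilicate glass: σ_y = 53.00 MPa, ρ = 2211 kg/m³, cost = 6.850 $/kg
  CFRP laminate: σ_y = 717.1 MPa, ρ = 1592 kg/m³, cost = 70.00 $/kg
  magnesium alloy: σ_y = 262.0 MPa, ρ = 1810 kg/m³, cost = 5.740 $/kg
  maraging steel: σ_y = 1530 MPa, ρ = 8070 kg/m³, cost = 25.40 $/kg
  aluminum alloy: σ_y = 346.0 MPa, ρ = 2730 kg/m³, cost = 2.740 $/kg
  PEEK: σ_y = 106.9 MPa, ρ = 1320 kg/m³, cost = 71.00 $/kg
  aluminum alloy: M = 46.3 kN·m per $
  magnesium alloy: M = 25.2 kN·m per $
  maraging steel: M = 7.46 kN·m per $
  CFRP laminate: M = 6.43 kN·m per $
  borosilicate glass: M = 3.50 kN·m per $
  PEEK: M = 1.14 kN·m per $
The maximum is for aluminum alloy.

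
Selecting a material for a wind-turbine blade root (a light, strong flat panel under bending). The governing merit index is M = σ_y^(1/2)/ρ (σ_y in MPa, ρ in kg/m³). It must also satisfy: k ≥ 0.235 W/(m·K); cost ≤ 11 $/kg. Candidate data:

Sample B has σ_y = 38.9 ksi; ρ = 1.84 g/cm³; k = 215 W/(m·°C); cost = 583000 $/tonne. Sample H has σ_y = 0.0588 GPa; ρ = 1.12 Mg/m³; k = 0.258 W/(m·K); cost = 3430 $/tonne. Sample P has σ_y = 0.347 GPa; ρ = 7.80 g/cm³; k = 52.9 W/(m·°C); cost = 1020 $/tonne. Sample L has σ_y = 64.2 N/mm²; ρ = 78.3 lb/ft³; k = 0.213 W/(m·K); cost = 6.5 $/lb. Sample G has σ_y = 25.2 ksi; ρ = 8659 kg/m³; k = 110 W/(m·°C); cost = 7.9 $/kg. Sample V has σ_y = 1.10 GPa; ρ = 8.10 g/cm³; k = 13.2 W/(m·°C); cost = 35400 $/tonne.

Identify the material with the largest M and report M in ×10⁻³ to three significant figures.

Screen on constraints: k ≥ 0.235 W/(m·K); cost ≤ 11 $/kg. Survivors: sample H, sample P, sample G.
Putting every candidate on a common basis:
  sample H: σ_y = 58.80 MPa, ρ = 1120 kg/m³
  sample P: σ_y = 347.0 MPa, ρ = 7800 kg/m³
  sample G: σ_y = 173.7 MPa, ρ = 8659 kg/m³
  sample H: M = 6.85×10⁻³
  sample P: M = 2.39×10⁻³
  sample G: M = 1.52×10⁻³
Sample H ranks first.

sample H, M = 6.85×10⁻³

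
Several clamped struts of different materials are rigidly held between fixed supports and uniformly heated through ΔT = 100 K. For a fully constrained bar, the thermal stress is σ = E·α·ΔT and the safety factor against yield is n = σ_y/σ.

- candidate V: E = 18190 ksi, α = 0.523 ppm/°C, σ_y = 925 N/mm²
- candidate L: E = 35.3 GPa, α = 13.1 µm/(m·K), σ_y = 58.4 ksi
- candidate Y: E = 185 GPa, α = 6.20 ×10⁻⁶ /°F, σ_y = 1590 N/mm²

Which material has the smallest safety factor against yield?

Converting E to GPa, α to ×10⁻⁶/K, σ_y to MPa, then σ and n for each:
  candidate V: E = 125.4, α = 0.523, σ_y = 925.0 → σ = 6.56 MPa, n = 141
  candidate L: E = 35.30, α = 13.1, σ_y = 402.7 → σ = 46.2 MPa, n = 8.71
  candidate Y: E = 185.0, α = 11.2, σ_y = 1590 → σ = 206 MPa, n = 7.70
The minimum is candidate Y at n = 7.70.

candidate Y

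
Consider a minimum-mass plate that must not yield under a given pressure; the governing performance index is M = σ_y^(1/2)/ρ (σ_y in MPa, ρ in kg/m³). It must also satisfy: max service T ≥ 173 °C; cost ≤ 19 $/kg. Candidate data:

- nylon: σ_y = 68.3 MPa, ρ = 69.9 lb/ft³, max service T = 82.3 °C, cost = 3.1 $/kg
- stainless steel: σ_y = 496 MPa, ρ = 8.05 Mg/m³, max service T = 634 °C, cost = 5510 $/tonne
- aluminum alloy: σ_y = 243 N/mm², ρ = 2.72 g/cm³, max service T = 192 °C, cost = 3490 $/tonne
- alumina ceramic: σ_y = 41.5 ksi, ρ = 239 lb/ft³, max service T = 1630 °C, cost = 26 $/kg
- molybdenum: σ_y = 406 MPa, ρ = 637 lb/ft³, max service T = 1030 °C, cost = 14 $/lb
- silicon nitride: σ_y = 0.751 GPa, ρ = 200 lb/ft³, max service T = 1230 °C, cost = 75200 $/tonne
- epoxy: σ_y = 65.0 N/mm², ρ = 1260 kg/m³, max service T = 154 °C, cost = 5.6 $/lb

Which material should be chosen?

aluminum alloy

Screen on constraints: max service T ≥ 173 °C; cost ≤ 19 $/kg. Survivors: stainless steel, aluminum alloy.
Normalizing units and computing the index:
  stainless steel: σ_y = 496.0 MPa, ρ = 8050 kg/m³
  aluminum alloy: σ_y = 243.0 MPa, ρ = 2720 kg/m³
  aluminum alloy: M = 5.73×10⁻³
  stainless steel: M = 2.77×10⁻³
Aluminum alloy has the largest M.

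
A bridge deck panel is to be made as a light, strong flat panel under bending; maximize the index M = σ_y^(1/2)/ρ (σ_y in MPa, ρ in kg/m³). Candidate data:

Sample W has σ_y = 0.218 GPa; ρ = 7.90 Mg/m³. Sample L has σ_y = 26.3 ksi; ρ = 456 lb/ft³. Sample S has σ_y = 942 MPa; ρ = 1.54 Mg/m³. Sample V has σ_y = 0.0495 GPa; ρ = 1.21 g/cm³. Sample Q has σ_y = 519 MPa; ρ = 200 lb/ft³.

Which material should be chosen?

In SI units:
  sample W: σ_y = 218.0 MPa, ρ = 7900 kg/m³
  sample L: σ_y = 181.3 MPa, ρ = 7304 kg/m³
  sample S: σ_y = 942.0 MPa, ρ = 1540 kg/m³
  sample V: σ_y = 49.50 MPa, ρ = 1210 kg/m³
  sample Q: σ_y = 519.0 MPa, ρ = 3204 kg/m³
  sample S: M = 19.9×10⁻³
  sample Q: M = 7.11×10⁻³
  sample V: M = 5.81×10⁻³
  sample W: M = 1.87×10⁻³
  sample L: M = 1.84×10⁻³
Highest index: sample S.

sample S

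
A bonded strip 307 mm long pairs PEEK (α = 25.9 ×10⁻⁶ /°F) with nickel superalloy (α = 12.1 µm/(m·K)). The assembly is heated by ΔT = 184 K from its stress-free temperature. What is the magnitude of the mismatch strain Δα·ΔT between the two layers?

6.35×10⁻³

PEEK: α = 25.9×10⁻⁶/°F × 9/5 = 46.6×10⁻⁶/K.
Δα = |46.6 − 12.1|×10⁻⁶/K = 34.5×10⁻⁶/K.
Mismatch strain = Δα·ΔT = 34.5×10⁻⁶ × 184.0 = 6.35×10⁻³.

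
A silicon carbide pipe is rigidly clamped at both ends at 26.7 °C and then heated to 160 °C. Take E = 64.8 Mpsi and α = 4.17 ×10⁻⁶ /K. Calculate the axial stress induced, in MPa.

248 MPa

E = 64.8 Mpsi = 446.8 GPa.
ΔT = 133.3 K. Constrained thermal stress σ = E·α·ΔT = 446.8×10³ MPa × 4.17×10⁻⁶ × 133.3 = 248 MPa (compressive).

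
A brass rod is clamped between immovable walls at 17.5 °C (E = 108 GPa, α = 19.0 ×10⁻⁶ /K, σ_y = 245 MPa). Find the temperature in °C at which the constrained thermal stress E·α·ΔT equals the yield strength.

137 °C

E·α·ΔT = 245.0 MPa ⇒ ΔT = 245.0 / (108.0×10³ × 19.0×10⁻⁶) = 119.4 K.
T = 17.5 + 119.4 = 136.9 °C.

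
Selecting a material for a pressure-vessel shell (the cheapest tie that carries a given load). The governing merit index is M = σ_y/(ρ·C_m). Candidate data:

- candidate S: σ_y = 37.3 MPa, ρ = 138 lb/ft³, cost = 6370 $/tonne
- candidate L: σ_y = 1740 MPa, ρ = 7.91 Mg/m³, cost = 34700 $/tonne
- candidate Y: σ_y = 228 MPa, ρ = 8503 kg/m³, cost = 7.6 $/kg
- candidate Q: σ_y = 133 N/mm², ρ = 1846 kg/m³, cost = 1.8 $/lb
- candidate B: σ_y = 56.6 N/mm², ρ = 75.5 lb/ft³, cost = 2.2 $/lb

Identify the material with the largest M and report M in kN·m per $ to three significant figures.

candidate Q, M = 18.2 kN·m per $

After converting to SI:
  candidate S: σ_y = 37.30 MPa, ρ = 2211 kg/m³, cost = 6.370 $/kg
  candidate L: σ_y = 1740 MPa, ρ = 7910 kg/m³, cost = 34.70 $/kg
  candidate Y: σ_y = 228.0 MPa, ρ = 8503 kg/m³, cost = 7.600 $/kg
  candidate Q: σ_y = 133.0 MPa, ρ = 1846 kg/m³, cost = 3.968 $/kg
  candidate B: σ_y = 56.60 MPa, ρ = 1209 kg/m³, cost = 4.850 $/kg
  candidate Q: M = 18.2 kN·m per $
  candidate B: M = 9.65 kN·m per $
  candidate L: M = 6.34 kN·m per $
  candidate Y: M = 3.53 kN·m per $
  candidate S: M = 2.65 kN·m per $
The maximum is for candidate Q.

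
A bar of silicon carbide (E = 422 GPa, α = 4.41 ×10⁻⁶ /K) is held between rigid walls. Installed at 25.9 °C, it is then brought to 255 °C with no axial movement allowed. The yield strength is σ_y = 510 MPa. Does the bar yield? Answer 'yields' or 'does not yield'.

ΔT = 229.1 K. Constrained thermal stress σ = E·α·ΔT = 422.0×10³ MPa × 4.41×10⁻⁶ × 229.1 = 426 MPa (compressive).
Compare to σ_y = 510 MPa: σ < σ_y, so it does not yield.

does not yield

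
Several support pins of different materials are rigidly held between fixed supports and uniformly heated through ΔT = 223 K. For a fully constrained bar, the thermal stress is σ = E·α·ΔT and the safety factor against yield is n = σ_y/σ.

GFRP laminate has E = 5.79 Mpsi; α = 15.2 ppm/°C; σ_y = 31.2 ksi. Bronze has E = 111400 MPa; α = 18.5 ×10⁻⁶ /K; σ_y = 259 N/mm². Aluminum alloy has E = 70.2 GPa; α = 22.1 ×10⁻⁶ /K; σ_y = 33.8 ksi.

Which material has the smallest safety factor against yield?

bronze

Per material, after unit conversion:
  GFRP laminate: E = 39.92, α = 15.2, σ_y = 215.1 → σ = 135 MPa, n = 1.59
  bronze: E = 111.4, α = 18.5, σ_y = 259.0 → σ = 460 MPa, n = 0.564
  aluminum alloy: E = 70.20, α = 22.1, σ_y = 233.0 → σ = 346 MPa, n = 0.674
Smallest n: bronze with n = 0.564.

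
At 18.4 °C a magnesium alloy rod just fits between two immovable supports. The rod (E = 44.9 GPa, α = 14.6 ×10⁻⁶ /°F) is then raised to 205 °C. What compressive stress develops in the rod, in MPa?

α = 14.6×10⁻⁶/°F × 9/5 = 26.3×10⁻⁶/K.
ΔT = 186.6 K. Constrained thermal stress σ = E·α·ΔT = 44.90×10³ MPa × 26.3×10⁻⁶ × 186.6 = 220 MPa (compressive).

220 MPa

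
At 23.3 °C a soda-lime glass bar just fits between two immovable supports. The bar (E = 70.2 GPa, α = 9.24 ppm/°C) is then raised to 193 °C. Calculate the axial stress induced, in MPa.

ΔT = 169.7 K. Constrained thermal stress σ = E·α·ΔT = 70.20×10³ MPa × 9.24×10⁻⁶ × 169.7 = 110 MPa (compressive).

110 MPa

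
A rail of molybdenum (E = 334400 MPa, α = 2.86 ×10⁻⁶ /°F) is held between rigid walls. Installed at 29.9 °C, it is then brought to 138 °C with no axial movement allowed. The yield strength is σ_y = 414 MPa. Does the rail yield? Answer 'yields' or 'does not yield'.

E = 334400 MPa = 334.4 GPa.
α = 2.86×10⁻⁶/°F × 9/5 = 5.15×10⁻⁶/K.
ΔT = 108.1 K. Constrained thermal stress σ = E·α·ΔT = 334.4×10³ MPa × 5.15×10⁻⁶ × 108.1 = 186 MPa (compressive).
Compare to σ_y = 414 MPa: σ < σ_y, so it does not yield.

does not yield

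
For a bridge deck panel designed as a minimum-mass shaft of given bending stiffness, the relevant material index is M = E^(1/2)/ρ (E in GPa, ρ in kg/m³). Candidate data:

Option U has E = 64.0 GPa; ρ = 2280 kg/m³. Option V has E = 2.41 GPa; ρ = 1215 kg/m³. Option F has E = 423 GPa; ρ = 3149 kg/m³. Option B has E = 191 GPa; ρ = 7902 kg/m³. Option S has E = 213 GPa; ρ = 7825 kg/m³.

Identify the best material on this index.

Computing M directly (units already consistent):
  option F: M = 6.53×10⁻³
  option U: M = 3.51×10⁻³
  option S: M = 1.87×10⁻³
  option B: M = 1.75×10⁻³
  option V: M = 1.28×10⁻³
The maximum is for option F.

option F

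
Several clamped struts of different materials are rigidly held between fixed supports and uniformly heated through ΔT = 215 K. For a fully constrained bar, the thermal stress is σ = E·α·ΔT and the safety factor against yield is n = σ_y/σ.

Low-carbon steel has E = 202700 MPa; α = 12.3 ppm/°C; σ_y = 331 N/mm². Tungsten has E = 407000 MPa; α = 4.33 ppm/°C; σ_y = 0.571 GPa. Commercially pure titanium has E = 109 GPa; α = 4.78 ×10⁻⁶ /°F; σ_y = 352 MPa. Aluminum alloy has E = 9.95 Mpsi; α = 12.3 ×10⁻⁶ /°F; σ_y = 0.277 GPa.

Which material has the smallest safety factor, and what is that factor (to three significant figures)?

Per material, after unit conversion:
  low-carbon steel: E = 202.7, α = 12.3, σ_y = 331.0 → σ = 536 MPa, n = 0.617
  tungsten: E = 407.0, α = 4.33, σ_y = 571.0 → σ = 379 MPa, n = 1.51
  commercially pure titanium: E = 109.0, α = 8.60, σ_y = 352.0 → σ = 202 MPa, n = 1.75
  aluminum alloy: E = 68.60, α = 22.1, σ_y = 277.0 → σ = 327 MPa, n = 0.848
The minimum is low-carbon steel at n = 0.617.

low-carbon steel, n = 0.617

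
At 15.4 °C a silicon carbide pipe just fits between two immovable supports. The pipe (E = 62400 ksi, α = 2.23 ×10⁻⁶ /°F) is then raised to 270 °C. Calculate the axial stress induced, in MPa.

440 MPa

E = 62400 ksi = 430.2 GPa.
α = 2.23×10⁻⁶/°F × 9/5 = 4.01×10⁻⁶/K.
ΔT = 254.6 K. Constrained thermal stress σ = E·α·ΔT = 430.2×10³ MPa × 4.01×10⁻⁶ × 254.6 = 440 MPa (compressive).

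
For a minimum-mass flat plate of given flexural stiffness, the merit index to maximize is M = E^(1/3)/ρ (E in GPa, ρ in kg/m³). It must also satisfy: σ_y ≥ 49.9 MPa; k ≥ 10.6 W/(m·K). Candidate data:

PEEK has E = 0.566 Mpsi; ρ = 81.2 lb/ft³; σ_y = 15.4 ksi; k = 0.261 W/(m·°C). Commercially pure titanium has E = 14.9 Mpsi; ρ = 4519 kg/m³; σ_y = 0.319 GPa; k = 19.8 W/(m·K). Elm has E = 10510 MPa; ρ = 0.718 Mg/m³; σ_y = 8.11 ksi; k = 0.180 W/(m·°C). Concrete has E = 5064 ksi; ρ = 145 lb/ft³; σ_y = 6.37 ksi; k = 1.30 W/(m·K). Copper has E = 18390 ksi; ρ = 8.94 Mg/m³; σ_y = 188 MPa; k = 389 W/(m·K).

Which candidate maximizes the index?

Screen on constraints: σ_y ≥ 49.9 MPa; k ≥ 10.6 W/(m·K). Survivors: commercially pure titanium, copper.
After converting to SI:
  commercially pure titanium: E = 102.7 GPa, ρ = 4519 kg/m³
  copper: E = 126.8 GPa, ρ = 8940 kg/m³
  commercially pure titanium: M = 1.04×10⁻³
  copper: M = 0.562×10⁻³
Commercially pure titanium has the largest M.

commercially pure titanium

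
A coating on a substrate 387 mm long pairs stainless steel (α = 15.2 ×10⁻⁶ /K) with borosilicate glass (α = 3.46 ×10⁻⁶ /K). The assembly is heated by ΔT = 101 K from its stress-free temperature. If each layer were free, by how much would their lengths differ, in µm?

Δα = |15.2 − 3.46|×10⁻⁶/K = 11.7×10⁻⁶/K.
ΔL_mismatch = Δα·L·ΔT = 11.7×10⁻⁶ × 387.0 mm × 101.0 K = 459 µm.

459 µm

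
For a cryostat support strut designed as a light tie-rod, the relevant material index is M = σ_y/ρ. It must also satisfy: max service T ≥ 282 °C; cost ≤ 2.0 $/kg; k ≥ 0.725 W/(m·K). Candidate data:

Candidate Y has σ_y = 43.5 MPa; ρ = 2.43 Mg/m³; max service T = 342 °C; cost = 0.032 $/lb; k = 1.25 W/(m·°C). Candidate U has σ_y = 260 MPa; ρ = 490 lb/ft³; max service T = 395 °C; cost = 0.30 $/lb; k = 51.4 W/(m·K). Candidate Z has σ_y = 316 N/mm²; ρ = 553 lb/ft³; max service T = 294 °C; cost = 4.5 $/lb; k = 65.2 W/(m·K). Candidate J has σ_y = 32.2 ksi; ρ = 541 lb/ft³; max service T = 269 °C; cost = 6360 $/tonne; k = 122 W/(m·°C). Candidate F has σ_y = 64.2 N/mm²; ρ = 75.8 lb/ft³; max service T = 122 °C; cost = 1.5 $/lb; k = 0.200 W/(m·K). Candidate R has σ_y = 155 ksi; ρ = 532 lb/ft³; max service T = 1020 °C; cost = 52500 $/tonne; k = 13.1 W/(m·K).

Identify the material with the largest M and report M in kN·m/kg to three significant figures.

Screen on constraints: max service T ≥ 282 °C; cost ≤ 2.0 $/kg; k ≥ 0.725 W/(m·K). Survivors: candidate Y, candidate U.
After converting to SI:
  candidate Y: σ_y = 43.50 MPa, ρ = 2430 kg/m³
  candidate U: σ_y = 260.0 MPa, ρ = 7849 kg/m³
  candidate U: M = 33.1 kN·m/kg
  candidate Y: M = 17.9 kN·m/kg
The maximum is for candidate U.

candidate U, M = 33.1 kN·m/kg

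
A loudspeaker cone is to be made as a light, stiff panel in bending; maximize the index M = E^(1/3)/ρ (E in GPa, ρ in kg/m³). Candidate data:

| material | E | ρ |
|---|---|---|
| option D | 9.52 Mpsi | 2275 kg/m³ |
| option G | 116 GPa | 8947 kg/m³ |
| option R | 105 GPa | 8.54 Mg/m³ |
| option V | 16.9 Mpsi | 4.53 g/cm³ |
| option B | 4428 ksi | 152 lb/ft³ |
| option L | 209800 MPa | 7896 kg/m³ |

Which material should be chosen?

After converting to SI:
  option D: E = 65.64 GPa, ρ = 2275 kg/m³
  option G: E = 116.0 GPa, ρ = 8947 kg/m³
  option R: E = 105.0 GPa, ρ = 8540 kg/m³
  option V: E = 116.5 GPa, ρ = 4530 kg/m³
  option B: E = 30.53 GPa, ρ = 2435 kg/m³
  option L: E = 209.8 GPa, ρ = 7896 kg/m³
  option D: M = 1.77×10⁻³
  option B: M = 1.28×10⁻³
  option V: M = 1.08×10⁻³
  option L: M = 0.753×10⁻³
  option R: M = 0.552×10⁻³
  option G: M = 0.545×10⁻³
Option D ranks first.

option D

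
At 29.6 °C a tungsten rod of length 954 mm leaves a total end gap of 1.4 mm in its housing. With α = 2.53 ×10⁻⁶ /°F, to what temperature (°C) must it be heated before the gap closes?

352 °C

α = 2.53×10⁻⁶/°F × 9/5 = 4.55×10⁻⁶/K.
α·L₀·ΔT = 1.4 mm ⇒ ΔT = 1.4 / (4.55×10⁻⁶ × 954.0) = 322.2 K.
T = 29.6 + 322.2 = 351.8 °C.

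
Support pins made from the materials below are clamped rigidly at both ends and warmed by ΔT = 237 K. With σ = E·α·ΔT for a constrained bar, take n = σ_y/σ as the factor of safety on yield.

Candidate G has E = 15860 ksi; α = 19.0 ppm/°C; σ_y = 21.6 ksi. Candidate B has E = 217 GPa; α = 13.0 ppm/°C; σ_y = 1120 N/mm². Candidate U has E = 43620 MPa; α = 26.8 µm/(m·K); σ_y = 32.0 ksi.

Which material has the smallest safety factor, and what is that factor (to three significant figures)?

With everything in SI (GPa, ×10⁻⁶/K, MPa):
  candidate G: E = 109.4, α = 19.0, σ_y = 148.9 → σ = 492 MPa, n = 0.302
  candidate B: E = 217.0, α = 13.0, σ_y = 1120 → σ = 669 MPa, n = 1.68
  candidate U: E = 43.62, α = 26.8, σ_y = 220.6 → σ = 277 MPa, n = 0.796
Smallest n: candidate G with n = 0.302.

candidate G, n = 0.302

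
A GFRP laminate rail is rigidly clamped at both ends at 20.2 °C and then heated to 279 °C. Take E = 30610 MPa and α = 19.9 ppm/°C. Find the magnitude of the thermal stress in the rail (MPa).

158 MPa

E = 30610 MPa = 30.61 GPa.
ΔT = 258.8 K. Constrained thermal stress σ = E·α·ΔT = 30.61×10³ MPa × 19.9×10⁻⁶ × 258.8 = 158 MPa (compressive).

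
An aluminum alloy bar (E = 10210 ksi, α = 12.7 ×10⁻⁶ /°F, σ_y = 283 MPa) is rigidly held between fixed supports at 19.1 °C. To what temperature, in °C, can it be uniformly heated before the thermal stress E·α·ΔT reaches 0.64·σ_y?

E = 10210 ksi = 70.40 GPa.
α = 12.7×10⁻⁶/°F × 9/5 = 22.9×10⁻⁶/K.
E·α·ΔT = 181.1 MPa ⇒ ΔT = 181.1 / (70.40×10³ × 22.9×10⁻⁶) = 112.5 K.
T = 19.1 + 112.5 = 131.6 °C.

132 °C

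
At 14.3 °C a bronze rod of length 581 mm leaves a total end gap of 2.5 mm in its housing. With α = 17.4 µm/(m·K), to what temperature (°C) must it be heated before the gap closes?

262 °C

α·L₀·ΔT = 2.5 mm ⇒ ΔT = 2.5 / (17.4×10⁻⁶ × 581.0) = 247.3 K.
T = 14.3 + 247.3 = 261.6 °C.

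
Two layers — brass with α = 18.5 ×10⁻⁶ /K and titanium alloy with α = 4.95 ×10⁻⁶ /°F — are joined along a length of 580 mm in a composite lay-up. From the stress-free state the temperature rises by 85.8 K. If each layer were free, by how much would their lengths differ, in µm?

titanium alloy: α = 4.95×10⁻⁶/°F × 9/5 = 8.91×10⁻⁶/K.
Δα = |18.5 − 8.91|×10⁻⁶/K = 9.59×10⁻⁶/K.
ΔL_mismatch = Δα·L·ΔT = 9.59×10⁻⁶ × 580.0 mm × 85.8 K = 477 µm.

477 µm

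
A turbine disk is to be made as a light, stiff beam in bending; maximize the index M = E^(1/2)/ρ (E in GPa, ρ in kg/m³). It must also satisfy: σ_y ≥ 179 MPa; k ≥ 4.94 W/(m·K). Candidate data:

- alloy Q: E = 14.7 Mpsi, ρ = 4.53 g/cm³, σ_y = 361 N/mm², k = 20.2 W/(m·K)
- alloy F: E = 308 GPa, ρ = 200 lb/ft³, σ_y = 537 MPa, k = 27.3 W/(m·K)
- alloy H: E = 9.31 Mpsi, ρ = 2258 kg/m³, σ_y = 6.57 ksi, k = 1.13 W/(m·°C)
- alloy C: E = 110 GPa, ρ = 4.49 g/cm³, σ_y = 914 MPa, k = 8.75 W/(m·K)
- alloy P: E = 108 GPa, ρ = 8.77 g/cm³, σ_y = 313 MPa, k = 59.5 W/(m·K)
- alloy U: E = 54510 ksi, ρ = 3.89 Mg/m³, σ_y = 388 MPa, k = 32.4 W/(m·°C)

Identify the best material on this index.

alloy F

Screen on constraints: σ_y ≥ 179 MPa; k ≥ 4.94 W/(m·K). Survivors: alloy Q, alloy F, alloy C, alloy P, alloy U.
In SI units:
  alloy Q: E = 101.4 GPa, ρ = 4530 kg/m³
  alloy F: E = 308.0 GPa, ρ = 3204 kg/m³
  alloy C: E = 110.0 GPa, ρ = 4490 kg/m³
  alloy P: E = 108.0 GPa, ρ = 8770 kg/m³
  alloy U: E = 375.8 GPa, ρ = 3890 kg/m³
  alloy F: M = 5.48×10⁻³
  alloy U: M = 4.98×10⁻³
  alloy C: M = 2.34×10⁻³
  alloy Q: M = 2.22×10⁻³
  alloy P: M = 1.18×10⁻³
Alloy F has the largest M.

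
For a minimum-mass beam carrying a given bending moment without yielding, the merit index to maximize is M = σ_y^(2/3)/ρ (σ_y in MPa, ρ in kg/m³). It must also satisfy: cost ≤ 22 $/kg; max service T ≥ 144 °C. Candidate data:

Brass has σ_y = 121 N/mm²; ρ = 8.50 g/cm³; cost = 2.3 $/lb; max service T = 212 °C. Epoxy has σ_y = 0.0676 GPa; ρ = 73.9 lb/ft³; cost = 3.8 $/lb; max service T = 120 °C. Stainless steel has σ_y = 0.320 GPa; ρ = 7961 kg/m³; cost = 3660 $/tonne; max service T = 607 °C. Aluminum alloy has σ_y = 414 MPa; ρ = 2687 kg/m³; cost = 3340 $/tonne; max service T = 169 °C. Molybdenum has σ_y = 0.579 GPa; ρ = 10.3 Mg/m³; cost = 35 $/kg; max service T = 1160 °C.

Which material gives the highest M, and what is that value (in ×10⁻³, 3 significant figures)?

aluminum alloy, M = 20.7×10⁻³

Screen on constraints: cost ≤ 22 $/kg; max service T ≥ 144 °C. Survivors: brass, stainless steel, aluminum alloy.
Convert each candidate to consistent units, then evaluate M:
  brass: σ_y = 121.0 MPa, ρ = 8500 kg/m³
  stainless steel: σ_y = 320.0 MPa, ρ = 7961 kg/m³
  aluminum alloy: σ_y = 414.0 MPa, ρ = 2687 kg/m³
  aluminum alloy: M = 20.7×10⁻³
  stainless steel: M = 5.88×10⁻³
  brass: M = 2.88×10⁻³
Highest index: aluminum alloy.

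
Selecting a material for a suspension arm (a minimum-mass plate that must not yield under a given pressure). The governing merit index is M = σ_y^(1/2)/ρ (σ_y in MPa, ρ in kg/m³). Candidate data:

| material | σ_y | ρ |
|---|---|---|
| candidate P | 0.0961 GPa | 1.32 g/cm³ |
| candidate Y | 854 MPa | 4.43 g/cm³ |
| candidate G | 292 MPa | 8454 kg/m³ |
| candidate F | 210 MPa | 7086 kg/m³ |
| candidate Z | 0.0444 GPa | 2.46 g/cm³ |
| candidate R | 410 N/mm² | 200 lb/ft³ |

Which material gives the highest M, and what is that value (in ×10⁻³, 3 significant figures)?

After converting to SI:
  candidate P: σ_y = 96.10 MPa, ρ = 1320 kg/m³
  candidate Y: σ_y = 854.0 MPa, ρ = 4430 kg/m³
  candidate G: σ_y = 292.0 MPa, ρ = 8454 kg/m³
  candidate F: σ_y = 210.0 MPa, ρ = 7086 kg/m³
  candidate Z: σ_y = 44.40 MPa, ρ = 2460 kg/m³
  candidate R: σ_y = 410.0 MPa, ρ = 3204 kg/m³
  candidate P: M = 7.43×10⁻³
  candidate Y: M = 6.60×10⁻³
  candidate R: M = 6.32×10⁻³
  candidate Z: M = 2.71×10⁻³
  candidate F: M = 2.05×10⁻³
  candidate G: M = 2.02×10⁻³
Candidate P ranks first.

candidate P, M = 7.43×10⁻³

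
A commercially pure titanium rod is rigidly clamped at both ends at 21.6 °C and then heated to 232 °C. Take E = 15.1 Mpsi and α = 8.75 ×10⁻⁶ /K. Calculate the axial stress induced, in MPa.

E = 15.1 Mpsi = 104.1 GPa.
ΔT = 210.4 K. Constrained thermal stress σ = E·α·ΔT = 104.1×10³ MPa × 8.75×10⁻⁶ × 210.4 = 192 MPa (compressive).

192 MPa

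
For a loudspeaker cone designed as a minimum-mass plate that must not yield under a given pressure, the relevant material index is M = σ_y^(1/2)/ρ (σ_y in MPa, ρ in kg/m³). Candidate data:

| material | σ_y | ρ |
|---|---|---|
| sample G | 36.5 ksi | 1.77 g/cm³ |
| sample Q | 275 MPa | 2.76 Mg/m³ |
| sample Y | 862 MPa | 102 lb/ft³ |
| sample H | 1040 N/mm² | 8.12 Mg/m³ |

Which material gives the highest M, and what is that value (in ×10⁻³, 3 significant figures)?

sample Y, M = 18.0×10⁻³

In SI units:
  sample G: σ_y = 251.7 MPa, ρ = 1770 kg/m³
  sample Q: σ_y = 275.0 MPa, ρ = 2760 kg/m³
  sample Y: σ_y = 862.0 MPa, ρ = 1634 kg/m³
  sample H: σ_y = 1040 MPa, ρ = 8120 kg/m³
  sample Y: M = 18.0×10⁻³
  sample G: M = 8.96×10⁻³
  sample Q: M = 6.01×10⁻³
  sample H: M = 3.97×10⁻³
Sample Y ranks first.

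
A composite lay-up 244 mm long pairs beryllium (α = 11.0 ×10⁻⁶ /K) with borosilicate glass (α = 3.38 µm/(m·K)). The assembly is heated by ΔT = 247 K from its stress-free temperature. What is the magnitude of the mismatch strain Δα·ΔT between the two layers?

Δα = |11.0 − 3.38|×10⁻⁶/K = 7.62×10⁻⁶/K.
Mismatch strain = Δα·ΔT = 7.62×10⁻⁶ × 247.0 = 1.88×10⁻³.

1.88×10⁻³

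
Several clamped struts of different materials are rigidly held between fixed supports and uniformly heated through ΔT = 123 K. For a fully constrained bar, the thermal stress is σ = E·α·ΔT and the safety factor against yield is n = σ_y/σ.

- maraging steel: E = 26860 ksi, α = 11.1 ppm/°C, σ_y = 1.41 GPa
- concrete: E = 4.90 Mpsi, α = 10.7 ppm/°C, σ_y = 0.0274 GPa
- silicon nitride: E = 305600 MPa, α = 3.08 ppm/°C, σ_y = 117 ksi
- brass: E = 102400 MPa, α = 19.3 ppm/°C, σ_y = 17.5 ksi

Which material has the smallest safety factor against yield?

brass

In consistent units (E in GPa, α in ×10⁻⁶/K, σ_y in MPa):
  maraging steel: E = 185.2, α = 11.1, σ_y = 1410 → σ = 253 MPa, n = 5.58
  concrete: E = 33.78, α = 10.7, σ_y = 27.40 → σ = 44.5 MPa, n = 0.616
  silicon nitride: E = 305.6, α = 3.08, σ_y = 806.7 → σ = 116 MPa, n = 6.97
  brass: E = 102.4, α = 19.3, σ_y = 120.7 → σ = 243 MPa, n = 0.496
The minimum is brass at n = 0.496.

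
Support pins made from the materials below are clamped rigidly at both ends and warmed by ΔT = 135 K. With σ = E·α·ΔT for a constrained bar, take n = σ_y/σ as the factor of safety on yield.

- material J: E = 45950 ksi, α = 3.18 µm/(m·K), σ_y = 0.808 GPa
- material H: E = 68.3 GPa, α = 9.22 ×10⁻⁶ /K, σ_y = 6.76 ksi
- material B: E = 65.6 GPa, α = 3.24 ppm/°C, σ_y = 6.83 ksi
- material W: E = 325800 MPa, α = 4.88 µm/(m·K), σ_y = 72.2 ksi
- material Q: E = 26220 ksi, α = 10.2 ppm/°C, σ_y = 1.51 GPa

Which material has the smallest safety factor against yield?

In consistent units (E in GPa, α in ×10⁻⁶/K, σ_y in MPa):
  material J: E = 316.8, α = 3.18, σ_y = 808.0 → σ = 136 MPa, n = 5.94
  material H: E = 68.30, α = 9.22, σ_y = 46.61 → σ = 85.0 MPa, n = 0.548
  material B: E = 65.60, α = 3.24, σ_y = 47.09 → σ = 28.7 MPa, n = 1.64
  material W: E = 325.8, α = 4.88, σ_y = 497.8 → σ = 215 MPa, n = 2.32
  material Q: E = 180.8, α = 10.2, σ_y = 1510 → σ = 249 MPa, n = 6.07
Material H has the lowest safety factor, n = 0.548.

material H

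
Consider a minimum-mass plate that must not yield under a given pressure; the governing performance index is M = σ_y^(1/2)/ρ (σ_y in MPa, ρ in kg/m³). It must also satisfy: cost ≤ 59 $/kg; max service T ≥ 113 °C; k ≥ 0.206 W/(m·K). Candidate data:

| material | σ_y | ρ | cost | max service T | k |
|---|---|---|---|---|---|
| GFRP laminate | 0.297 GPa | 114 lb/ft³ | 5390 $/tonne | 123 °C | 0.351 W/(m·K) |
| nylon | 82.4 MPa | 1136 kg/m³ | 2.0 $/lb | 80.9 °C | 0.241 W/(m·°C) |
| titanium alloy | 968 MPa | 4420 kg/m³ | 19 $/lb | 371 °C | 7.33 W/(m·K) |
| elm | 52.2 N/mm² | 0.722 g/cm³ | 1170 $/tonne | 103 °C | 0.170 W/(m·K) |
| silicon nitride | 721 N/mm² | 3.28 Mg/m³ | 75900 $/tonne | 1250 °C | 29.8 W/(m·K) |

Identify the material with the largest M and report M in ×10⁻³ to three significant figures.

GFRP laminate, M = 9.44×10⁻³

Screen on constraints: cost ≤ 59 $/kg; max service T ≥ 113 °C; k ≥ 0.206 W/(m·K). Survivors: GFRP laminate, titanium alloy.
After converting to SI:
  GFRP laminate: σ_y = 297.0 MPa, ρ = 1826 kg/m³
  titanium alloy: σ_y = 968.0 MPa, ρ = 4420 kg/m³
  GFRP laminate: M = 9.44×10⁻³
  titanium alloy: M = 7.04×10⁻³
GFRP laminate has the largest M.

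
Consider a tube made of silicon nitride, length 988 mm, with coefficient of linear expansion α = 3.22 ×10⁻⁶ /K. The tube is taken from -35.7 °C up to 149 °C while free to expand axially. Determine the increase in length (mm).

ΔT = 149 − (-35.7) = 184.7 K.
ΔL = α·L₀·ΔT = 3.22×10⁻⁶ × 988 mm × 184.7 K = 0.588 mm.

0.588 mm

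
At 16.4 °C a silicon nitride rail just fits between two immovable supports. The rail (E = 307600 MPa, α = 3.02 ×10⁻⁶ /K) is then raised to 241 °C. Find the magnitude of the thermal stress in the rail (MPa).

209 MPa

E = 307600 MPa = 307.6 GPa.
ΔT = 224.6 K. Constrained thermal stress σ = E·α·ΔT = 307.6×10³ MPa × 3.02×10⁻⁶ × 224.6 = 209 MPa (compressive).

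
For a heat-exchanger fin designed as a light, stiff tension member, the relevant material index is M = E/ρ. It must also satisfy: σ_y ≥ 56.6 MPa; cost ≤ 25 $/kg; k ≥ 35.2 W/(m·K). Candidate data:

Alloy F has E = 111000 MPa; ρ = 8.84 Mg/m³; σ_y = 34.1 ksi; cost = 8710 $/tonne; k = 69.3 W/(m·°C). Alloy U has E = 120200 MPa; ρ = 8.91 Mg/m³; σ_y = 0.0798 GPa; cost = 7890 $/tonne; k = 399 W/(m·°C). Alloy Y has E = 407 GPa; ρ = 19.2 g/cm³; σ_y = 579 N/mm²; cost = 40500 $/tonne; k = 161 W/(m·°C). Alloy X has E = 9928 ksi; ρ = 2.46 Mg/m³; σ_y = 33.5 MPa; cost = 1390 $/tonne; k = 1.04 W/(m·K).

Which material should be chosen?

alloy U

Screen on constraints: σ_y ≥ 56.6 MPa; cost ≤ 25 $/kg; k ≥ 35.2 W/(m·K). Survivors: alloy F, alloy U.
After converting to SI:
  alloy F: E = 111.0 GPa, ρ = 8840 kg/m³
  alloy U: E = 120.2 GPa, ρ = 8910 kg/m³
  alloy U: M = 13.5 MN·m/kg
  alloy F: M = 12.6 MN·m/kg
The maximum is for alloy U.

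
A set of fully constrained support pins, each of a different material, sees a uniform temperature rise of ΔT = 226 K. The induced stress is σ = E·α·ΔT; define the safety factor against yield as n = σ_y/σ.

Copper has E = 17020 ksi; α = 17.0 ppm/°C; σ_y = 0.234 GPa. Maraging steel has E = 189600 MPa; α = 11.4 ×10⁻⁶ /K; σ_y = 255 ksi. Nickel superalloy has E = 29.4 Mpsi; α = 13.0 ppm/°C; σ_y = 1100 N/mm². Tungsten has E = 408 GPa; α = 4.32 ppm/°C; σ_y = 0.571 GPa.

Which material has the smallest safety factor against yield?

In consistent units (E in GPa, α in ×10⁻⁶/K, σ_y in MPa):
  copper: E = 117.3, α = 17.0, σ_y = 234.0 → σ = 451 MPa, n = 0.519
  maraging steel: E = 189.6, α = 11.4, σ_y = 1758 → σ = 488 MPa, n = 3.60
  nickel superalloy: E = 202.7, α = 13.0, σ_y = 1100 → σ = 596 MPa, n = 1.85
  tungsten: E = 408.0, α = 4.32, σ_y = 571.0 → σ = 398 MPa, n = 1.43
The minimum is copper at n = 0.519.

copper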